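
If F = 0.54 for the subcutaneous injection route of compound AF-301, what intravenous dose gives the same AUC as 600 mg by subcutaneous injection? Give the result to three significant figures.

Systemic exposure from an extravascular dose = F × D_ev, so the equivalent IV dose is F × D_ev.
D_iv = F × D_ev = 0.54 × 600 = 324 mg

D_iv = 324 mg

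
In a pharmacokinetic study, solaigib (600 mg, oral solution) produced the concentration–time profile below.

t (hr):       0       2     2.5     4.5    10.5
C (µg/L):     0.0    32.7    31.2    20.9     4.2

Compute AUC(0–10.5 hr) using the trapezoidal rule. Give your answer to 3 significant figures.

Trapezoidal AUC_0→10.5:
  [0→2]: (0.0+32.7)/2 × 2 = 32.7
  [2→2.5]: (32.7+31.2)/2 × 0.5 = 15.975
  [2.5→4.5]: (31.2+20.9)/2 × 2 = 52.1
  [4.5→10.5]: (20.9+4.2)/2 × 6 = 75.3
  Sum = 176.075 µg/L·hr

AUC = 176 µg/L·hr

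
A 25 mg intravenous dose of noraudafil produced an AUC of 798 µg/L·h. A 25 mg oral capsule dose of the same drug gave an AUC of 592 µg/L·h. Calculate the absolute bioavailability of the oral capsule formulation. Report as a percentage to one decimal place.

F = (AUC_ev / D_ev) / (AUC_iv / D_iv)
  = (592/25) / (798/25)
  = 23.68 / 31.92 = 0.7419
  = 74.19%

F = 74.2%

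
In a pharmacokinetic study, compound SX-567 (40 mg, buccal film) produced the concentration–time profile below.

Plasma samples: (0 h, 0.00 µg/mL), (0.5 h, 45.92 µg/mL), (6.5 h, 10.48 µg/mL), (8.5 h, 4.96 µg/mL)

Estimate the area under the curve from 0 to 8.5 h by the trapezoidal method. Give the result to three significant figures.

Trapezoidal AUC_0→8.5:
  [0→0.5]: (0.00+45.92)/2 × 0.5 = 11.48
  [0.5→6.5]: (45.92+10.48)/2 × 6 = 169.2
  [6.5→8.5]: (10.48+4.96)/2 × 2 = 15.44
  Sum = 196.12 µg/mL·h

AUC = 196 µg/mL·h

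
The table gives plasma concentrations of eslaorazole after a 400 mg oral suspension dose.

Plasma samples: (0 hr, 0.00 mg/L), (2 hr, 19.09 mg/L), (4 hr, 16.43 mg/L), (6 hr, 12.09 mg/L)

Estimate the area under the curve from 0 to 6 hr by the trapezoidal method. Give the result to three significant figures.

AUC = 83.1 mg/L·hr

Trapezoidal AUC_0→6:
  [0→2]: (0.00+19.09)/2 × 2 = 19.09
  [2→4]: (19.09+16.43)/2 × 2 = 35.52
  [4→6]: (16.43+12.09)/2 × 2 = 28.52
  Sum = 83.13 mg/L·hr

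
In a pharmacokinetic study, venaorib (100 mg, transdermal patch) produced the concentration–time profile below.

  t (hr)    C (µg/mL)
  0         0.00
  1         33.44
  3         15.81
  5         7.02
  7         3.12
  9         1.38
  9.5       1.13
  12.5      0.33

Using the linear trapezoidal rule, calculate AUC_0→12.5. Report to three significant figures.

Trapezoidal AUC_0→12.5:
  [0→1]: (0.00+33.44)/2 × 1 = 16.72
  [1→3]: (33.44+15.81)/2 × 2 = 49.25
  [3→5]: (15.81+7.02)/2 × 2 = 22.83
  [5→7]: (7.02+3.12)/2 × 2 = 10.14
  [7→9]: (3.12+1.38)/2 × 2 = 4.5
  [9→9.5]: (1.38+1.13)/2 × 0.5 = 0.6275
  [9.5→12.5]: (1.13+0.33)/2 × 3 = 2.19
  Sum = 106.2575 µg/mL·hr

AUC = 106 µg/mL·hr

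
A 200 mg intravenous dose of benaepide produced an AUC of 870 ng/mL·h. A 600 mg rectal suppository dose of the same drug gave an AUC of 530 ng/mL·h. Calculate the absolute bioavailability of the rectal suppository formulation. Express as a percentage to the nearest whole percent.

F = 20%

F = (AUC_ev / D_ev) / (AUC_iv / D_iv)
  = (530/600) / (870/200)
  = 0.883333 / 4.35 = 0.2031
  = 20.31%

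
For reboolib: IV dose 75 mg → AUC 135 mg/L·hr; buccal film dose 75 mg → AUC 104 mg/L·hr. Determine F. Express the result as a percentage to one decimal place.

F = 77.0%

F = (AUC_ev / D_ev) / (AUC_iv / D_iv)
  = (104/75) / (135/75)
  = 1.38667 / 1.8 = 0.7704
  = 77.04%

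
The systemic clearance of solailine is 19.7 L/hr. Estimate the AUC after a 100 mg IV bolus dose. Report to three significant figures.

AUC = 5.08 mg/L·hr

AUC_0→∞ = Dose_iv / CL
        = 100 / 19.7 = 5.07614 mg/L·hr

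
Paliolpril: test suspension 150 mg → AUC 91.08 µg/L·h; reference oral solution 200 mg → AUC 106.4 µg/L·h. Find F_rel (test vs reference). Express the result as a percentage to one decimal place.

F_rel = (AUC_test/D_test) / (AUC_ref/D_ref)
      = (91.08/150) / (106.4/200)
      = 0.6072 / 0.532 = 1.1414 = 114.14%

F_rel = 114.1%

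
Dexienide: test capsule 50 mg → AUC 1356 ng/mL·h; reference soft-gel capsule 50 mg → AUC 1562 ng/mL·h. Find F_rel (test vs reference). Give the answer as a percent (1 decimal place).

F_rel = (AUC_test/D_test) / (AUC_ref/D_ref)
      = (1356/50) / (1562/50)
      = 27.12 / 31.24 = 0.8681 = 86.81%

F_rel = 86.8%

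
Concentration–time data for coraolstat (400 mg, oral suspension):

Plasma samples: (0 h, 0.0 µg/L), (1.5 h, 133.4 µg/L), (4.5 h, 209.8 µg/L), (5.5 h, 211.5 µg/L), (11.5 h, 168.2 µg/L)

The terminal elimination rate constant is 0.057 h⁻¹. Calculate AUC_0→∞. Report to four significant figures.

AUC = 4915 µg/L·h

Trapezoidal AUC_0→11.5:
  [0→1.5]: (0.0+133.4)/2 × 1.5 = 100.05
  [1.5→4.5]: (133.4+209.8)/2 × 3 = 514.8
  [4.5→5.5]: (209.8+211.5)/2 × 1 = 210.65
  [5.5→11.5]: (211.5+168.2)/2 × 6 = 1139.1
  Sum = 1964.6 µg/L·h
Extrapolated tail: C_last / k_e = 168.2 / 0.057 = 2950.877
AUC_0→∞ = 1964.6 + 2950.877 = 4915.477 µg/L·h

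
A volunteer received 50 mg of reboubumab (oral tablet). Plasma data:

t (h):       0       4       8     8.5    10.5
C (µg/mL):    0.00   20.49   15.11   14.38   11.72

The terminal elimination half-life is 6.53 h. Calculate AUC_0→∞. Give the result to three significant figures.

AUC = 256 µg/mL·h

Trapezoidal AUC_0→10.5:
  [0→4]: (0.00+20.49)/2 × 4 = 40.98
  [4→8]: (20.49+15.11)/2 × 4 = 71.2
  [8→8.5]: (15.11+14.38)/2 × 0.5 = 7.3725
  [8.5→10.5]: (14.38+11.72)/2 × 2 = 26.1
  Sum = 145.6525 µg/mL·h
k_e = ln2 / t½ = 0.693147 / 6.53 = 0.1061 h^-1
Extrapolated tail: C_last / k_e = 11.72 / 0.1061 = 110.462
AUC_0→∞ = 145.6525 + 110.462 = 256.1145 µg/mL·h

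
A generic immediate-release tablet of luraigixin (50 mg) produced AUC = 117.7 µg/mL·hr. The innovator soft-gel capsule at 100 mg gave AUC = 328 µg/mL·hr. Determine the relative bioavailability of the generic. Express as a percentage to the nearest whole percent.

F_rel = 72%

F_rel = (AUC_test/D_test) / (AUC_ref/D_ref)
      = (117.7/50) / (328/100)
      = 2.354 / 3.28 = 0.7177 = 71.77%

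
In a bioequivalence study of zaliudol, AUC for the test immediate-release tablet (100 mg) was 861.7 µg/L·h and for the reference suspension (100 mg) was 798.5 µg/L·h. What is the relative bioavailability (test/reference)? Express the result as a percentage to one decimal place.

F_rel = (AUC_test/D_test) / (AUC_ref/D_ref)
      = (861.7/100) / (798.5/100)
      = 8.617 / 7.985 = 1.0791 = 107.91%

F_rel = 107.9%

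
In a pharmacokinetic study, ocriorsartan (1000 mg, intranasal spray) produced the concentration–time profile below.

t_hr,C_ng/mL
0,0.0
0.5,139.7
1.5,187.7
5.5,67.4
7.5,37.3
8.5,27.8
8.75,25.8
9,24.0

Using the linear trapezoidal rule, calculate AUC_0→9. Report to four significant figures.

AUC = 859.0 ng/mL·hr

Trapezoidal AUC_0→9:
  [0→0.5]: (0.0+139.7)/2 × 0.5 = 34.925
  [0.5→1.5]: (139.7+187.7)/2 × 1 = 163.7
  [1.5→5.5]: (187.7+67.4)/2 × 4 = 510.2
  [5.5→7.5]: (67.4+37.3)/2 × 2 = 104.7
  [7.5→8.5]: (37.3+27.8)/2 × 1 = 32.55
  [8.5→8.75]: (27.8+25.8)/2 × 0.25 = 6.7
  [8.75→9]: (25.8+24.0)/2 × 0.25 = 6.225
  Sum = 859.0 ng/mL·hr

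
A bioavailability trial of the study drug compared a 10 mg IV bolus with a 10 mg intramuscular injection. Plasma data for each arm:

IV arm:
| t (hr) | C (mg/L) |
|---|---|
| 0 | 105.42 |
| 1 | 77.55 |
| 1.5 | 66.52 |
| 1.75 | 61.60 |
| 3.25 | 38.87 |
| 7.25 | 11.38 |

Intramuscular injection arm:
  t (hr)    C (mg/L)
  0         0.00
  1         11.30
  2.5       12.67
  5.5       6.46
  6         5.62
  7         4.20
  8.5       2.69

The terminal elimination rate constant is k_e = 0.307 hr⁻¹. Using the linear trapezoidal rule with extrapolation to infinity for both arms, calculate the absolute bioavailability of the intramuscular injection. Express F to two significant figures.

F = 0.21

Trapezoidal AUC_0→7.25 (IV):
  [0→1]: (105.42+77.55)/2 × 1 = 91.485
  [1→1.5]: (77.55+66.52)/2 × 0.5 = 36.0175
  [1.5→1.75]: (66.52+61.60)/2 × 0.25 = 16.015
  [1.75→3.25]: (61.60+38.87)/2 × 1.5 = 75.3525
  [3.25→7.25]: (38.87+11.38)/2 × 4 = 100.5
  Sum = 319.37 mg/L·hr
IV tail: 11.38/0.307 = 37.068; AUC_iv,0→∞ = 319.37 + 37.068 = 356.438 mg/L·hr
Trapezoidal AUC_0→8.5 (intramuscular injection):
  [0→1]: (0.00+11.30)/2 × 1 = 5.65
  [1→2.5]: (11.30+12.67)/2 × 1.5 = 17.9775
  [2.5→5.5]: (12.67+6.46)/2 × 3 = 28.695
  [5.5→6]: (6.46+5.62)/2 × 0.5 = 3.02
  [6→7]: (5.62+4.20)/2 × 1 = 4.91
  [7→8.5]: (4.20+2.69)/2 × 1.5 = 5.1675
  Sum = 65.42 mg/L·hr
intramuscular injection tail: 2.69/0.307 = 8.762; AUC_ev,0→∞ = 65.42 + 8.762 = 74.182 mg/L·hr
F = (AUC_ev/D_ev)/(AUC_iv/D_iv) = (74.182/10)/(356.438/10) = 7.4182/35.6438 = 0.2081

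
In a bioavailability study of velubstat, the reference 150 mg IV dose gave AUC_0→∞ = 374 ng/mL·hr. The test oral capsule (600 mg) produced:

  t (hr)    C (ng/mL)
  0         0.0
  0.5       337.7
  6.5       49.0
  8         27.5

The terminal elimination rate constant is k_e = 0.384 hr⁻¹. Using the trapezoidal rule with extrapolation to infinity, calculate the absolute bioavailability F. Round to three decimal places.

Trapezoidal AUC_0→8 (oral capsule):
  [0→0.5]: (0.0+337.7)/2 × 0.5 = 84.425
  [0.5→6.5]: (337.7+49.0)/2 × 6 = 1160.1
  [6.5→8]: (49.0+27.5)/2 × 1.5 = 57.375
  Sum = 1301.9 ng/mL·hr
Tail: C_last/k_e = 27.5/0.384 = 71.615
AUC_0→∞ (oral capsule) = 1301.9 + 71.615 = 1373.515 ng/mL·hr
F = (AUC_ev/D_ev)/(AUC_iv/D_iv) = (1373.515/600)/(374/150) = 2.28919/2.49333 = 0.9181

F = 0.918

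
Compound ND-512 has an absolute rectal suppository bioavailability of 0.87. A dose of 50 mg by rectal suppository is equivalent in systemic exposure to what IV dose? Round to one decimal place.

D_iv = 43.5 mg

Systemic exposure from an extravascular dose = F × D_ev, so the equivalent IV dose is F × D_ev.
D_iv = F × D_ev = 0.87 × 50 = 43.5 mg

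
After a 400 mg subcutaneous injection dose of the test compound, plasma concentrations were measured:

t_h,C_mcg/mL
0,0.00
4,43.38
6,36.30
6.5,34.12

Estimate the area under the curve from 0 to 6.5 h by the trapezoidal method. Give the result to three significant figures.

AUC = 184 mcg/mL·h

Trapezoidal AUC_0→6.5:
  [0→4]: (0.00+43.38)/2 × 4 = 86.76
  [4→6]: (43.38+36.30)/2 × 2 = 79.68
  [6→6.5]: (36.30+34.12)/2 × 0.5 = 17.605
  Sum = 184.045 mcg/mL·h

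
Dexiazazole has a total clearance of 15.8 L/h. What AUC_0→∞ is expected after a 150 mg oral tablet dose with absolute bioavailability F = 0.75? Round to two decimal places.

AUC_0→∞ = F × Dose / CL
        = 0.75 × 150 / 15.8 = 7.12025 mg/L·h

AUC = 7.12 mg/L·h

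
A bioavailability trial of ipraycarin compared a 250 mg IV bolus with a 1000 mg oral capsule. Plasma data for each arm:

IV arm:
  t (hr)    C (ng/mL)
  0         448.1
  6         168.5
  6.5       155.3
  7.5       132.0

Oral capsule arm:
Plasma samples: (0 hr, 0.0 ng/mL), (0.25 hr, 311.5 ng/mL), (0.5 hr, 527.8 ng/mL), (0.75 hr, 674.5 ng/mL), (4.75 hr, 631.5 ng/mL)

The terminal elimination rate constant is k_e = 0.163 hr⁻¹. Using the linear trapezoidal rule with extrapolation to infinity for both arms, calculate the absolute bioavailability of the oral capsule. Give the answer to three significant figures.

Trapezoidal AUC_0→7.5 (IV):
  [0→6]: (448.1+168.5)/2 × 6 = 1849.8
  [6→6.5]: (168.5+155.3)/2 × 0.5 = 80.95
  [6.5→7.5]: (155.3+132.0)/2 × 1 = 143.65
  Sum = 2074.4 ng/mL·hr
IV tail: 132.0/0.163 = 809.816; AUC_iv,0→∞ = 2074.4 + 809.816 = 2884.216 ng/mL·hr
Trapezoidal AUC_0→4.75 (oral capsule):
  [0→0.25]: (0.0+311.5)/2 × 0.25 = 38.9375
  [0.25→0.5]: (311.5+527.8)/2 × 0.25 = 104.9125
  [0.5→0.75]: (527.8+674.5)/2 × 0.25 = 150.2875
  [0.75→4.75]: (674.5+631.5)/2 × 4 = 2612.0
  Sum = 2906.1375 ng/mL·hr
oral capsule tail: 631.5/0.163 = 3874.233; AUC_ev,0→∞ = 2906.1375 + 3874.233 = 6780.3705 ng/mL·hr
F = (AUC_ev/D_ev)/(AUC_iv/D_iv) = (6780.3705/1000)/(2884.216/250) = 6.7803705/11.536864 = 0.5877

F = 0.588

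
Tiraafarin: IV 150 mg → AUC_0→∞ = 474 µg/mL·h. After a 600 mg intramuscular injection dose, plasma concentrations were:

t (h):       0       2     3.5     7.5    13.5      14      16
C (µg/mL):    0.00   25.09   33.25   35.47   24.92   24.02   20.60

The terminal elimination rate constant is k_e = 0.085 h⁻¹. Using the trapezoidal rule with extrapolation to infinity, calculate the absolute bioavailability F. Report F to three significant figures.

F = 0.362

Trapezoidal AUC_0→16 (intramuscular injection):
  [0→2]: (0.00+25.09)/2 × 2 = 25.09
  [2→3.5]: (25.09+33.25)/2 × 1.5 = 43.755
  [3.5→7.5]: (33.25+35.47)/2 × 4 = 137.44
  [7.5→13.5]: (35.47+24.92)/2 × 6 = 181.17
  [13.5→14]: (24.92+24.02)/2 × 0.5 = 12.235
  [14→16]: (24.02+20.60)/2 × 2 = 44.62
  Sum = 444.31 µg/mL·h
Tail: C_last/k_e = 20.60/0.085 = 242.353
AUC_0→∞ (intramuscular injection) = 444.31 + 242.353 = 686.663 µg/mL·h
F = (AUC_ev/D_ev)/(AUC_iv/D_iv) = (686.663/600)/(474/150) = 1.14444/3.16 = 0.3622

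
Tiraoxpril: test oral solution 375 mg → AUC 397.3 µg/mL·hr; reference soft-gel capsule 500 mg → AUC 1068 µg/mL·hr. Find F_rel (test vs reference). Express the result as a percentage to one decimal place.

F_rel = (AUC_test/D_test) / (AUC_ref/D_ref)
      = (397.3/375) / (1068/500)
      = 1.05947 / 2.136 = 0.4960 = 49.60%

F_rel = 49.6%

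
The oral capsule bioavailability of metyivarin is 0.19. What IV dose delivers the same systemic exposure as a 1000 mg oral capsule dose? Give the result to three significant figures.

Systemic exposure from an extravascular dose = F × D_ev, so the equivalent IV dose is F × D_ev.
D_iv = F × D_ev = 0.19 × 1000 = 190 mg

D_iv = 190 mg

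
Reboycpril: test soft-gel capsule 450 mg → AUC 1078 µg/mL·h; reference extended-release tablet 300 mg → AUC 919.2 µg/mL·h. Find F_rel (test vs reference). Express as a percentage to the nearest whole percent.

F_rel = 78%

F_rel = (AUC_test/D_test) / (AUC_ref/D_ref)
      = (1078/450) / (919.2/300)
      = 2.39556 / 3.064 = 0.7818 = 78.18%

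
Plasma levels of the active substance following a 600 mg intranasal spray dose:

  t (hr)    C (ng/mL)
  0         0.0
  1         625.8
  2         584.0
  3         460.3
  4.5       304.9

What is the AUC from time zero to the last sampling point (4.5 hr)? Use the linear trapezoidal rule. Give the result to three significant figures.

AUC = 2010 ng/mL·hr

Trapezoidal AUC_0→4.5:
  [0→1]: (0.0+625.8)/2 × 1 = 312.9
  [1→2]: (625.8+584.0)/2 × 1 = 604.9
  [2→3]: (584.0+460.3)/2 × 1 = 522.15
  [3→4.5]: (460.3+304.9)/2 × 1.5 = 573.9
  Sum = 2013.85 ng/mL·hr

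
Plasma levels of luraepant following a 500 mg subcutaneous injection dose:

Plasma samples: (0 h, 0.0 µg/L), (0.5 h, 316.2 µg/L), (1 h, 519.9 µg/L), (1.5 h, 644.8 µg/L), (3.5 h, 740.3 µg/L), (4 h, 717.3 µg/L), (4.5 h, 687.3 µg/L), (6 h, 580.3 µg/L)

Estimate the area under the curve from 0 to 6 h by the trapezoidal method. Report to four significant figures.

AUC = 3631 µg/L·h

Trapezoidal AUC_0→6:
  [0→0.5]: (0.0+316.2)/2 × 0.5 = 79.05
  [0.5→1]: (316.2+519.9)/2 × 0.5 = 209.025
  [1→1.5]: (519.9+644.8)/2 × 0.5 = 291.175
  [1.5→3.5]: (644.8+740.3)/2 × 2 = 1385.1
  [3.5→4]: (740.3+717.3)/2 × 0.5 = 364.4
  [4→4.5]: (717.3+687.3)/2 × 0.5 = 351.15
  [4.5→6]: (687.3+580.3)/2 × 1.5 = 950.7
  Sum = 3630.6 µg/L·h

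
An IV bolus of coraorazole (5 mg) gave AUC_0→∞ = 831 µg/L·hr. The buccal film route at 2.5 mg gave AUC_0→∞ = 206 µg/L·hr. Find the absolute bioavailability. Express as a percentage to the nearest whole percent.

F = (AUC_ev / D_ev) / (AUC_iv / D_iv)
  = (206/2.5) / (831/5)
  = 82.4 / 166.2 = 0.4958
  = 49.58%

F = 50%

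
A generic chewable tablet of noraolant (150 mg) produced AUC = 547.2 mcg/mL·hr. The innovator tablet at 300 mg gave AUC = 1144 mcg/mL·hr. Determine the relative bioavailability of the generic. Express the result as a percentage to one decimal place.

F_rel = (AUC_test/D_test) / (AUC_ref/D_ref)
      = (547.2/150) / (1144/300)
      = 3.648 / 3.81333 = 0.9566 = 95.66%

F_rel = 95.7%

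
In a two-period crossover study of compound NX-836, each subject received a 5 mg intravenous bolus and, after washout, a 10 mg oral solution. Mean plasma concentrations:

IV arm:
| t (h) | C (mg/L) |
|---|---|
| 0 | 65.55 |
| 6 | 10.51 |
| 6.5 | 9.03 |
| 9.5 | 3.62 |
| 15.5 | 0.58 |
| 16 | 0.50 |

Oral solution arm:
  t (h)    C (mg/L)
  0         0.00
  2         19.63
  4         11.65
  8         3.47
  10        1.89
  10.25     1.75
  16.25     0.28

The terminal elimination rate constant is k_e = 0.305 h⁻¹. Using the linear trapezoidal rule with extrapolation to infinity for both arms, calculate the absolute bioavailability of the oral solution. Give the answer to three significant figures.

F = 0.176

Trapezoidal AUC_0→16 (IV):
  [0→6]: (65.55+10.51)/2 × 6 = 228.18
  [6→6.5]: (10.51+9.03)/2 × 0.5 = 4.885
  [6.5→9.5]: (9.03+3.62)/2 × 3 = 18.975
  [9.5→15.5]: (3.62+0.58)/2 × 6 = 12.6
  [15.5→16]: (0.58+0.50)/2 × 0.5 = 0.27
  Sum = 264.91 mg/L·h
IV tail: 0.50/0.305 = 1.639; AUC_iv,0→∞ = 264.91 + 1.639 = 266.549 mg/L·h
Trapezoidal AUC_0→16.25 (oral solution):
  [0→2]: (0.00+19.63)/2 × 2 = 19.63
  [2→4]: (19.63+11.65)/2 × 2 = 31.28
  [4→8]: (11.65+3.47)/2 × 4 = 30.24
  [8→10]: (3.47+1.89)/2 × 2 = 5.36
  [10→10.25]: (1.89+1.75)/2 × 0.25 = 0.455
  [10.25→16.25]: (1.75+0.28)/2 × 6 = 6.09
  Sum = 93.055 mg/L·h
oral solution tail: 0.28/0.305 = 0.918; AUC_ev,0→∞ = 93.055 + 0.918 = 93.973 mg/L·h
F = (AUC_ev/D_ev)/(AUC_iv/D_iv) = (93.973/10)/(266.549/5) = 9.3973/53.3098 = 0.1763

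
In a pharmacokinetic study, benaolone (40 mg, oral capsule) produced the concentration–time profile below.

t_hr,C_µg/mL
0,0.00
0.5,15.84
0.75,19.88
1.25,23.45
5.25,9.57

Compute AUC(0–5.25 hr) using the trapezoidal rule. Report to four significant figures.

AUC = 85.30 µg/mL·hr

Trapezoidal AUC_0→5.25:
  [0→0.5]: (0.00+15.84)/2 × 0.5 = 3.96
  [0.5→0.75]: (15.84+19.88)/2 × 0.25 = 4.465
  [0.75→1.25]: (19.88+23.45)/2 × 0.5 = 10.8325
  [1.25→5.25]: (23.45+9.57)/2 × 4 = 66.04
  Sum = 85.2975 µg/mL·hr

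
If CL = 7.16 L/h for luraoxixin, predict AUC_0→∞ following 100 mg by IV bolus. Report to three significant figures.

AUC = 14.0 mg/L·h

AUC_0→∞ = Dose_iv / CL
        = 100 / 7.16 = 13.9665 mg/L·h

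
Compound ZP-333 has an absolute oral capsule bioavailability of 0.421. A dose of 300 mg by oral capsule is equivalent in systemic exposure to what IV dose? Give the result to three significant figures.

D_iv = 126 mg

Systemic exposure from an extravascular dose = F × D_ev, so the equivalent IV dose is F × D_ev.
D_iv = F × D_ev = 0.421 × 300 = 126.3 mg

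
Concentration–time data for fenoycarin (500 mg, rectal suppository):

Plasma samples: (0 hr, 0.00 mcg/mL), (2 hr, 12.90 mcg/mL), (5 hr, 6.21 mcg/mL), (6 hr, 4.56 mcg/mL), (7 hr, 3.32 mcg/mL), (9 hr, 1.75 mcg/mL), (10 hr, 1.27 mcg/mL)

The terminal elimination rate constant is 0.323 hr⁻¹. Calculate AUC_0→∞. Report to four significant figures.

Trapezoidal AUC_0→10:
  [0→2]: (0.00+12.90)/2 × 2 = 12.9
  [2→5]: (12.90+6.21)/2 × 3 = 28.665
  [5→6]: (6.21+4.56)/2 × 1 = 5.385
  [6→7]: (4.56+3.32)/2 × 1 = 3.94
  [7→9]: (3.32+1.75)/2 × 2 = 5.07
  [9→10]: (1.75+1.27)/2 × 1 = 1.51
  Sum = 57.47 mcg/mL·hr
Extrapolated tail: C_last / k_e = 1.27 / 0.323 = 3.932
AUC_0→∞ = 57.47 + 3.932 = 61.402 mcg/mL·hr

AUC = 61.40 mcg/mL·hr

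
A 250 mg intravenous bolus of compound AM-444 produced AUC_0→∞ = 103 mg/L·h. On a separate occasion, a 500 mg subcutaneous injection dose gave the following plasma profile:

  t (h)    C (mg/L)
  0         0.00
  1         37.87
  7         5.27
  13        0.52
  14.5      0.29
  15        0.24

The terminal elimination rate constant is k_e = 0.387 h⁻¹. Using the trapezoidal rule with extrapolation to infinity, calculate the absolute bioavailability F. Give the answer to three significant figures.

Trapezoidal AUC_0→15 (subcutaneous injection):
  [0→1]: (0.00+37.87)/2 × 1 = 18.935
  [1→7]: (37.87+5.27)/2 × 6 = 129.42
  [7→13]: (5.27+0.52)/2 × 6 = 17.37
  [13→14.5]: (0.52+0.29)/2 × 1.5 = 0.6075
  [14.5→15]: (0.29+0.24)/2 × 0.5 = 0.1325
  Sum = 166.465 mg/L·h
Tail: C_last/k_e = 0.24/0.387 = 0.620
AUC_0→∞ (subcutaneous injection) = 166.465 + 0.620 = 167.085 mg/L·h
F = (AUC_ev/D_ev)/(AUC_iv/D_iv) = (167.085/500)/(103/250) = 0.33417/0.412 = 0.8111

F = 0.811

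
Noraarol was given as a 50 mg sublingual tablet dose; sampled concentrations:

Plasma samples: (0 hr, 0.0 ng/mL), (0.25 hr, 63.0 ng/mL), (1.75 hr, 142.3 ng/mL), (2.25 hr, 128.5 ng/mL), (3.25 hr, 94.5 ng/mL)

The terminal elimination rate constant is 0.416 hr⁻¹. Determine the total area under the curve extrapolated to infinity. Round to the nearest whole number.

Trapezoidal AUC_0→3.25:
  [0→0.25]: (0.0+63.0)/2 × 0.25 = 7.875
  [0.25→1.75]: (63.0+142.3)/2 × 1.5 = 153.975
  [1.75→2.25]: (142.3+128.5)/2 × 0.5 = 67.7
  [2.25→3.25]: (128.5+94.5)/2 × 1 = 111.5
  Sum = 341.05 ng/mL·hr
Extrapolated tail: C_last / k_e = 94.5 / 0.416 = 227.163
AUC_0→∞ = 341.05 + 227.163 = 568.213 ng/mL·hr

AUC = 568 ng/mL·hr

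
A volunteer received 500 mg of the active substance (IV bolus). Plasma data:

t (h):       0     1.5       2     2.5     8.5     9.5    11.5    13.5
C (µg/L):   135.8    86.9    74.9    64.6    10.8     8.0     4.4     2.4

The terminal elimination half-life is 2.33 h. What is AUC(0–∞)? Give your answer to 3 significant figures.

Trapezoidal AUC_0→13.5:
  [0→1.5]: (135.8+86.9)/2 × 1.5 = 167.025
  [1.5→2]: (86.9+74.9)/2 × 0.5 = 40.45
  [2→2.5]: (74.9+64.6)/2 × 0.5 = 34.875
  [2.5→8.5]: (64.6+10.8)/2 × 6 = 226.2
  [8.5→9.5]: (10.8+8.0)/2 × 1 = 9.4
  [9.5→11.5]: (8.0+4.4)/2 × 2 = 12.4
  [11.5→13.5]: (4.4+2.4)/2 × 2 = 6.8
  Sum = 497.15 µg/L·h
k_e = ln2 / t½ = 0.693147 / 2.33 = 0.2975 h^-1
Extrapolated tail: C_last / k_e = 2.4 / 0.2975 = 8.067
AUC_0→∞ = 497.15 + 8.067 = 505.217 µg/L·h

AUC = 505 µg/L·h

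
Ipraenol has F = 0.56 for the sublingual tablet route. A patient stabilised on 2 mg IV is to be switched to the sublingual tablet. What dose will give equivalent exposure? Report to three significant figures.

For equal systemic exposure: F × D_ev = D_iv
D_ev = D_iv / F = 2 / 0.56 = 3.57143 mg

D_sublingual = 3.57 mg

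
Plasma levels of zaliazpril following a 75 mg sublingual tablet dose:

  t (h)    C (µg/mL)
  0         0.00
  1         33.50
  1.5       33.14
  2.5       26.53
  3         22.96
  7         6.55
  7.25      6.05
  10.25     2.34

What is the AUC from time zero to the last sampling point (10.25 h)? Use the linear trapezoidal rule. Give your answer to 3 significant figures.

AUC = 149 µg/mL·h

Trapezoidal AUC_0→10.25:
  [0→1]: (0.00+33.50)/2 × 1 = 16.75
  [1→1.5]: (33.50+33.14)/2 × 0.5 = 16.66
  [1.5→2.5]: (33.14+26.53)/2 × 1 = 29.835
  [2.5→3]: (26.53+22.96)/2 × 0.5 = 12.3725
  [3→7]: (22.96+6.55)/2 × 4 = 59.02
  [7→7.25]: (6.55+6.05)/2 × 0.25 = 1.575
  [7.25→10.25]: (6.05+2.34)/2 × 3 = 12.585
  Sum = 148.7975 µg/mL·h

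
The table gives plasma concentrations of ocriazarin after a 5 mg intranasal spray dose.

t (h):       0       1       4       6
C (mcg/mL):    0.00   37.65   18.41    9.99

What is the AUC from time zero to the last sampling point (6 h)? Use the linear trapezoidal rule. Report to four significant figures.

Trapezoidal AUC_0→6:
  [0→1]: (0.00+37.65)/2 × 1 = 18.825
  [1→4]: (37.65+18.41)/2 × 3 = 84.09
  [4→6]: (18.41+9.99)/2 × 2 = 28.4
  Sum = 131.315 mcg/mL·h

AUC = 131.3 mcg/mL·h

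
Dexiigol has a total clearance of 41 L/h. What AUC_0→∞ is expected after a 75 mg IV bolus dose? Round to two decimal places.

AUC_0→∞ = Dose_iv / CL
        = 75 / 41 = 1.82927 mg/L·h

AUC = 1.83 mg/L·h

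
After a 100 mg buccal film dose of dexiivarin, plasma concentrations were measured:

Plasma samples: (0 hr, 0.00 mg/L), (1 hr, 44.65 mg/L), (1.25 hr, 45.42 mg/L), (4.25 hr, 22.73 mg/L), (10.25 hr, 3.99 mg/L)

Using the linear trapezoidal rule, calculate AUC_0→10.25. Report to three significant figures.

AUC = 216 mg/L·hr

Trapezoidal AUC_0→10.25:
  [0→1]: (0.00+44.65)/2 × 1 = 22.325
  [1→1.25]: (44.65+45.42)/2 × 0.25 = 11.25875
  [1.25→4.25]: (45.42+22.73)/2 × 3 = 102.225
  [4.25→10.25]: (22.73+3.99)/2 × 6 = 80.16
  Sum = 215.96875 mg/L·hr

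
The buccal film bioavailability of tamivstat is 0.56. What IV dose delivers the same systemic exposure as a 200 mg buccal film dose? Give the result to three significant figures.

D_iv = 112 mg

Systemic exposure from an extravascular dose = F × D_ev, so the equivalent IV dose is F × D_ev.
D_iv = F × D_ev = 0.56 × 200 = 112 mg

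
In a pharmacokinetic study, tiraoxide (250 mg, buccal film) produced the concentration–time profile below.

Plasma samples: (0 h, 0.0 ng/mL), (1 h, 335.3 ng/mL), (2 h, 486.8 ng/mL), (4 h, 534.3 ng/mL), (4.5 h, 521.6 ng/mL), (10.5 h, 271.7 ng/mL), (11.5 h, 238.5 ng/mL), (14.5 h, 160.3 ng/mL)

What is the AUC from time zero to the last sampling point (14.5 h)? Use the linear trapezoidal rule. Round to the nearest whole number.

AUC = 5097 ng/mL·h

Trapezoidal AUC_0→14.5:
  [0→1]: (0.0+335.3)/2 × 1 = 167.65
  [1→2]: (335.3+486.8)/2 × 1 = 411.05
  [2→4]: (486.8+534.3)/2 × 2 = 1021.1
  [4→4.5]: (534.3+521.6)/2 × 0.5 = 263.975
  [4.5→10.5]: (521.6+271.7)/2 × 6 = 2379.9
  [10.5→11.5]: (271.7+238.5)/2 × 1 = 255.1
  [11.5→14.5]: (238.5+160.3)/2 × 3 = 598.2
  Sum = 5096.975 ng/mL·h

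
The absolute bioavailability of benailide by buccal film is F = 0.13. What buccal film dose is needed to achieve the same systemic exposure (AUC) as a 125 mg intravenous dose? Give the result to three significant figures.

For equal systemic exposure: F × D_ev = D_iv
D_ev = D_iv / F = 125 / 0.13 = 961.538 mg

D_buccal = 962 mg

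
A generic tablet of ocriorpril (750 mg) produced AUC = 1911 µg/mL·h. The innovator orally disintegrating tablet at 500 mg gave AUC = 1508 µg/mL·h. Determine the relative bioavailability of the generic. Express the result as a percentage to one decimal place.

F_rel = (AUC_test/D_test) / (AUC_ref/D_ref)
      = (1911/750) / (1508/500)
      = 2.548 / 3.016 = 0.8448 = 84.48%

F_rel = 84.5%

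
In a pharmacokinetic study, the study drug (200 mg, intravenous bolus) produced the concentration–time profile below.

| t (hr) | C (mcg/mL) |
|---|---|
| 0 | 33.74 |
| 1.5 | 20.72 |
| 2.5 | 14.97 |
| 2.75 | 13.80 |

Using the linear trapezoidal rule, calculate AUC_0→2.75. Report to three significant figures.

Trapezoidal AUC_0→2.75:
  [0→1.5]: (33.74+20.72)/2 × 1.5 = 40.845
  [1.5→2.5]: (20.72+14.97)/2 × 1 = 17.845
  [2.5→2.75]: (14.97+13.80)/2 × 0.25 = 3.59625
  Sum = 62.28625 mcg/mL·hr

AUC = 62.3 mcg/mL·hr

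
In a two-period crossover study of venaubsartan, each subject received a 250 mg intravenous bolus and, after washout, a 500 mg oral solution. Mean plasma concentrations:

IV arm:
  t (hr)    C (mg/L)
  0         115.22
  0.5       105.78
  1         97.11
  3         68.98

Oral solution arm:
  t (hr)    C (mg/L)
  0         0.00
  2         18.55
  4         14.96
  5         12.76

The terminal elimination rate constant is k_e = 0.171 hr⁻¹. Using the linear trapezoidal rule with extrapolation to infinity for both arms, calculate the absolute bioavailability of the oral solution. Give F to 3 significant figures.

Trapezoidal AUC_0→3 (IV):
  [0→0.5]: (115.22+105.78)/2 × 0.5 = 55.25
  [0.5→1]: (105.78+97.11)/2 × 0.5 = 50.7225
  [1→3]: (97.11+68.98)/2 × 2 = 166.09
  Sum = 272.0625 mg/L·hr
IV tail: 68.98/0.171 = 403.392; AUC_iv,0→∞ = 272.0625 + 403.392 = 675.4545 mg/L·hr
Trapezoidal AUC_0→5 (oral solution):
  [0→2]: (0.00+18.55)/2 × 2 = 18.55
  [2→4]: (18.55+14.96)/2 × 2 = 33.51
  [4→5]: (14.96+12.76)/2 × 1 = 13.86
  Sum = 65.92 mg/L·hr
oral solution tail: 12.76/0.171 = 74.620; AUC_ev,0→∞ = 65.92 + 74.620 = 140.54 mg/L·hr
F = (AUC_ev/D_ev)/(AUC_iv/D_iv) = (140.54/500)/(675.4545/250) = 0.28108/2.701818 = 0.1040

F = 0.104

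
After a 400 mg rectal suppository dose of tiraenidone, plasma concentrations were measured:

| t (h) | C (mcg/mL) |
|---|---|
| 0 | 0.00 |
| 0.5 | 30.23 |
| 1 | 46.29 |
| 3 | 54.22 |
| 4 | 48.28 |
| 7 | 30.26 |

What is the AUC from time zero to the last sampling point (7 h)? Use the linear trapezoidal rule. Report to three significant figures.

Trapezoidal AUC_0→7:
  [0→0.5]: (0.00+30.23)/2 × 0.5 = 7.5575
  [0.5→1]: (30.23+46.29)/2 × 0.5 = 19.13
  [1→3]: (46.29+54.22)/2 × 2 = 100.51
  [3→4]: (54.22+48.28)/2 × 1 = 51.25
  [4→7]: (48.28+30.26)/2 × 3 = 117.81
  Sum = 296.2575 mcg/mL·h

AUC = 296 mcg/mL·h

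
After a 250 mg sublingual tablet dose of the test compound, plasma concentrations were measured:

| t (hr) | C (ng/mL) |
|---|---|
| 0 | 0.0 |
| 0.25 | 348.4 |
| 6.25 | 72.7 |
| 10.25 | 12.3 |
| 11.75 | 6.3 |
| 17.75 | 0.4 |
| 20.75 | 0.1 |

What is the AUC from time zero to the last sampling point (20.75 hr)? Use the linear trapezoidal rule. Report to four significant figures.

Trapezoidal AUC_0→20.75:
  [0→0.25]: (0.0+348.4)/2 × 0.25 = 43.55
  [0.25→6.25]: (348.4+72.7)/2 × 6 = 1263.3
  [6.25→10.25]: (72.7+12.3)/2 × 4 = 170.0
  [10.25→11.75]: (12.3+6.3)/2 × 1.5 = 13.95
  [11.75→17.75]: (6.3+0.4)/2 × 6 = 20.1
  [17.75→20.75]: (0.4+0.1)/2 × 3 = 0.75
  Sum = 1511.65 ng/mL·hr

AUC = 1512 ng/mL·hr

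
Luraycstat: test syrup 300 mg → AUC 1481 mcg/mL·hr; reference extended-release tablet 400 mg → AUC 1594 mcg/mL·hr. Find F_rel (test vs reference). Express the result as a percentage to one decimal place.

F_rel = 123.9%

F_rel = (AUC_test/D_test) / (AUC_ref/D_ref)
      = (1481/300) / (1594/400)
      = 4.93667 / 3.985 = 1.2388 = 123.88%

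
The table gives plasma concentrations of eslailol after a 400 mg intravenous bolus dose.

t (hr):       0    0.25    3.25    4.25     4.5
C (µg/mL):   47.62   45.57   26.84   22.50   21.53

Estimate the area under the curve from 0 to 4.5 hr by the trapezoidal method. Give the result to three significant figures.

AUC = 150 µg/mL·hr

Trapezoidal AUC_0→4.5:
  [0→0.25]: (47.62+45.57)/2 × 0.25 = 11.64875
  [0.25→3.25]: (45.57+26.84)/2 × 3 = 108.615
  [3.25→4.25]: (26.84+22.50)/2 × 1 = 24.67
  [4.25→4.5]: (22.50+21.53)/2 × 0.25 = 5.50375
  Sum = 150.4375 µg/mL·hr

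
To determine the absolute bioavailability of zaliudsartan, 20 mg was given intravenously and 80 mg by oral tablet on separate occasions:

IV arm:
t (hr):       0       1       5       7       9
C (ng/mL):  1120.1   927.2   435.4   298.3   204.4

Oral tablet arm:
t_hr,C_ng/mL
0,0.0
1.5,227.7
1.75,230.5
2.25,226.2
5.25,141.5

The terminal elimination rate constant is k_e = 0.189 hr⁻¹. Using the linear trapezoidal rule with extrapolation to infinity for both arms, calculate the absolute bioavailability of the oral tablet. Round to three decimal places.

Trapezoidal AUC_0→9 (IV):
  [0→1]: (1120.1+927.2)/2 × 1 = 1023.65
  [1→5]: (927.2+435.4)/2 × 4 = 2725.2
  [5→7]: (435.4+298.3)/2 × 2 = 733.7
  [7→9]: (298.3+204.4)/2 × 2 = 502.7
  Sum = 4985.25 ng/mL·hr
IV tail: 204.4/0.189 = 1081.481; AUC_iv,0→∞ = 4985.25 + 1081.481 = 6066.731 ng/mL·hr
Trapezoidal AUC_0→5.25 (oral tablet):
  [0→1.5]: (0.0+227.7)/2 × 1.5 = 170.775
  [1.5→1.75]: (227.7+230.5)/2 × 0.25 = 57.275
  [1.75→2.25]: (230.5+226.2)/2 × 0.5 = 114.175
  [2.25→5.25]: (226.2+141.5)/2 × 3 = 551.55
  Sum = 893.775 ng/mL·hr
oral tablet tail: 141.5/0.189 = 748.677; AUC_ev,0→∞ = 893.775 + 748.677 = 1642.452 ng/mL·hr
F = (AUC_ev/D_ev)/(AUC_iv/D_iv) = (1642.452/80)/(6066.731/20) = 20.53065/303.33655 = 0.0677

F = 0.068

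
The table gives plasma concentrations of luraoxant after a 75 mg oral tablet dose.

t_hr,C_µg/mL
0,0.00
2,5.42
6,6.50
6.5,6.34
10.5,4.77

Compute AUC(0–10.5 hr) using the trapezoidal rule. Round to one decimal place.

Trapezoidal AUC_0→10.5:
  [0→2]: (0.00+5.42)/2 × 2 = 5.42
  [2→6]: (5.42+6.50)/2 × 4 = 23.84
  [6→6.5]: (6.50+6.34)/2 × 0.5 = 3.21
  [6.5→10.5]: (6.34+4.77)/2 × 4 = 22.22
  Sum = 54.69 µg/mL·hr

AUC = 54.7 µg/mL·hr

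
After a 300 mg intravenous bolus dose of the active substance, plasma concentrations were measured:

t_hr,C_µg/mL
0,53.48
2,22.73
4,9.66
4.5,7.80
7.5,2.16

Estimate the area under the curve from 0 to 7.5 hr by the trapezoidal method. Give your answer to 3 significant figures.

AUC = 128 µg/mL·hr

Trapezoidal AUC_0→7.5:
  [0→2]: (53.48+22.73)/2 × 2 = 76.21
  [2→4]: (22.73+9.66)/2 × 2 = 32.39
  [4→4.5]: (9.66+7.80)/2 × 0.5 = 4.365
  [4.5→7.5]: (7.80+2.16)/2 × 3 = 14.94
  Sum = 127.905 µg/mL·hr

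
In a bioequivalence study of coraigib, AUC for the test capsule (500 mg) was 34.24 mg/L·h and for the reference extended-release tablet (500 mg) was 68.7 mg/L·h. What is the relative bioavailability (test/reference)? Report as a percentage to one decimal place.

F_rel = 49.8%

F_rel = (AUC_test/D_test) / (AUC_ref/D_ref)
      = (34.24/500) / (68.7/500)
      = 0.06848 / 0.1374 = 0.4984 = 49.84%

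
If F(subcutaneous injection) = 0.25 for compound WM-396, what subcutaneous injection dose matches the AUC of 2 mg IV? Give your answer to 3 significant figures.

For equal systemic exposure: F × D_ev = D_iv
D_ev = D_iv / F = 2 / 0.25 = 8 mg

D_subcutaneous = 8.00 mg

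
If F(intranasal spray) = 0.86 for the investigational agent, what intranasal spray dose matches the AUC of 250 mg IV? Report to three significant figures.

D_intranasal = 291 mg

For equal systemic exposure: F × D_ev = D_iv
D_ev = D_iv / F = 250 / 0.86 = 290.698 mg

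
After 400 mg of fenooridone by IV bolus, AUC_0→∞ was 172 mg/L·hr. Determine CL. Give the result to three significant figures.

CL = Dose_iv / AUC_0→∞
   = 400 / 172 = 2.32558 L/hr

CL = 2.33 L/hr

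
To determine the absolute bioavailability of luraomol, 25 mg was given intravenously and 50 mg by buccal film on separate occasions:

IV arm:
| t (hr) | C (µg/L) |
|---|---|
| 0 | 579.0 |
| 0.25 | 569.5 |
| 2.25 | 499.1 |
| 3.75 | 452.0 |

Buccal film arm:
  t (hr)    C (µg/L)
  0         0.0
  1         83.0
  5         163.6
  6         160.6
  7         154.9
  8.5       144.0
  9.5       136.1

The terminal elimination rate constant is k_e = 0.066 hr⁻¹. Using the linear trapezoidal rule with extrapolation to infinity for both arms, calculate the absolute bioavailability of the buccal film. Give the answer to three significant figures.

Trapezoidal AUC_0→3.75 (IV):
  [0→0.25]: (579.0+569.5)/2 × 0.25 = 143.5625
  [0.25→2.25]: (569.5+499.1)/2 × 2 = 1068.6
  [2.25→3.75]: (499.1+452.0)/2 × 1.5 = 713.325
  Sum = 1925.4875 µg/L·hr
IV tail: 452.0/0.066 = 6848.485; AUC_iv,0→∞ = 1925.4875 + 6848.485 = 8773.9725 µg/L·hr
Trapezoidal AUC_0→9.5 (buccal film):
  [0→1]: (0.0+83.0)/2 × 1 = 41.5
  [1→5]: (83.0+163.6)/2 × 4 = 493.2
  [5→6]: (163.6+160.6)/2 × 1 = 162.1
  [6→7]: (160.6+154.9)/2 × 1 = 157.75
  [7→8.5]: (154.9+144.0)/2 × 1.5 = 224.175
  [8.5→9.5]: (144.0+136.1)/2 × 1 = 140.05
  Sum = 1218.775 µg/L·hr
buccal film tail: 136.1/0.066 = 2062.121; AUC_ev,0→∞ = 1218.775 + 2062.121 = 3280.896 µg/L·hr
F = (AUC_ev/D_ev)/(AUC_iv/D_iv) = (3280.896/50)/(8773.9725/25) = 65.61792/350.9589 = 0.1870

F = 0.187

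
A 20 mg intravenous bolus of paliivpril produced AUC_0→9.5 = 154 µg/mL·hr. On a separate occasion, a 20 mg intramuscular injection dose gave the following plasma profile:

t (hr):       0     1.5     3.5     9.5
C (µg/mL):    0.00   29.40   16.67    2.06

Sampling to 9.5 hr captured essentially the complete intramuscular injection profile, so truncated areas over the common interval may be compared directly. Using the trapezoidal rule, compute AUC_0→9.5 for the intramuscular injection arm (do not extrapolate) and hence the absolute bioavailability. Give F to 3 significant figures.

Trapezoidal AUC_0→9.5 (intramuscular injection):
  [0→1.5]: (0.00+29.40)/2 × 1.5 = 22.05
  [1.5→3.5]: (29.40+16.67)/2 × 2 = 46.07
  [3.5→9.5]: (16.67+2.06)/2 × 6 = 56.19
  Sum = 124.31 µg/mL·hr
F = (AUC_ev/D_ev)/(AUC_iv/D_iv) = (124.31/20)/(154/20) = 6.2155/7.7 = 0.8072

F = 0.807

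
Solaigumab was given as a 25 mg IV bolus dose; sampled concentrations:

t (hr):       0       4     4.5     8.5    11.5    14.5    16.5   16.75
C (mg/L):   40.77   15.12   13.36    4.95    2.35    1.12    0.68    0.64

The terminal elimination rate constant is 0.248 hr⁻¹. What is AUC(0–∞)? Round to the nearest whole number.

AUC = 176 mg/L·hr

Trapezoidal AUC_0→16.75:
  [0→4]: (40.77+15.12)/2 × 4 = 111.78
  [4→4.5]: (15.12+13.36)/2 × 0.5 = 7.12
  [4.5→8.5]: (13.36+4.95)/2 × 4 = 36.62
  [8.5→11.5]: (4.95+2.35)/2 × 3 = 10.95
  [11.5→14.5]: (2.35+1.12)/2 × 3 = 5.205
  [14.5→16.5]: (1.12+0.68)/2 × 2 = 1.8
  [16.5→16.75]: (0.68+0.64)/2 × 0.25 = 0.165
  Sum = 173.64 mg/L·hr
Extrapolated tail: C_last / k_e = 0.64 / 0.248 = 2.581
AUC_0→∞ = 173.64 + 2.581 = 176.221 mg/L·hr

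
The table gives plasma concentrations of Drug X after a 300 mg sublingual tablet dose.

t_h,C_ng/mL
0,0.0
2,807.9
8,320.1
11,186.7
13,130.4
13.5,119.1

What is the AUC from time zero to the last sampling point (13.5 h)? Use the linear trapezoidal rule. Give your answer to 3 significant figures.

Trapezoidal AUC_0→13.5:
  [0→2]: (0.0+807.9)/2 × 2 = 807.9
  [2→8]: (807.9+320.1)/2 × 6 = 3384.0
  [8→11]: (320.1+186.7)/2 × 3 = 760.2
  [11→13]: (186.7+130.4)/2 × 2 = 317.1
  [13→13.5]: (130.4+119.1)/2 × 0.5 = 62.375
  Sum = 5331.575 ng/mL·h

AUC = 5330 ng/mL·h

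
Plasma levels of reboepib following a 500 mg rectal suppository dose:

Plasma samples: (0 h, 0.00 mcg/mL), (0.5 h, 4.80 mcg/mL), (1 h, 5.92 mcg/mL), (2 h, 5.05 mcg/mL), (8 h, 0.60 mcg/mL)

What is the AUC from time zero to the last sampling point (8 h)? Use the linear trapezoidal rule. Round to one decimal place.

AUC = 26.3 mcg/mL·h

Trapezoidal AUC_0→8:
  [0→0.5]: (0.00+4.80)/2 × 0.5 = 1.2
  [0.5→1]: (4.80+5.92)/2 × 0.5 = 2.68
  [1→2]: (5.92+5.05)/2 × 1 = 5.485
  [2→8]: (5.05+0.60)/2 × 6 = 16.95
  Sum = 26.315 mcg/mL·h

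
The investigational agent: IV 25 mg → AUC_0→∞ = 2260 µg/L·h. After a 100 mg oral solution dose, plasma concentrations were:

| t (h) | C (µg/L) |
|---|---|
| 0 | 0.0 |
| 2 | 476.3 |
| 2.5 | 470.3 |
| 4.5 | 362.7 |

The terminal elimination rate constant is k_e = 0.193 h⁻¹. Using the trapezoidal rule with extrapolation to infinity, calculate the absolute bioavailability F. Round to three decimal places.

F = 0.379

Trapezoidal AUC_0→4.5 (oral solution):
  [0→2]: (0.0+476.3)/2 × 2 = 476.3
  [2→2.5]: (476.3+470.3)/2 × 0.5 = 236.65
  [2.5→4.5]: (470.3+362.7)/2 × 2 = 833.0
  Sum = 1545.95 µg/L·h
Tail: C_last/k_e = 362.7/0.193 = 1879.275
AUC_0→∞ (oral solution) = 1545.95 + 1879.275 = 3425.225 µg/L·h
F = (AUC_ev/D_ev)/(AUC_iv/D_iv) = (3425.225/100)/(2260/25) = 34.25225/90.4 = 0.3789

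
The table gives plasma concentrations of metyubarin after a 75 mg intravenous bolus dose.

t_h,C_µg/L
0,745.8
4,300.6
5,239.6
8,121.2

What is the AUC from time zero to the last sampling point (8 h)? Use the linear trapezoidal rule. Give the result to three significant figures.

AUC = 2900 µg/L·h

Trapezoidal AUC_0→8:
  [0→4]: (745.8+300.6)/2 × 4 = 2092.8
  [4→5]: (300.6+239.6)/2 × 1 = 270.1
  [5→8]: (239.6+121.2)/2 × 3 = 541.2
  Sum = 2904.1 µg/L·h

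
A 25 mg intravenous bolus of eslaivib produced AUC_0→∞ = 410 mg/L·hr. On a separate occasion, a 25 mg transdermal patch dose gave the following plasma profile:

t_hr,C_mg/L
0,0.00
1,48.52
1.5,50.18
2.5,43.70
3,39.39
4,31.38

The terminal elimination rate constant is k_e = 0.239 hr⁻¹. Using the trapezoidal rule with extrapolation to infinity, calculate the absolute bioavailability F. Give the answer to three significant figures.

Trapezoidal AUC_0→4 (transdermal patch):
  [0→1]: (0.00+48.52)/2 × 1 = 24.26
  [1→1.5]: (48.52+50.18)/2 × 0.5 = 24.675
  [1.5→2.5]: (50.18+43.70)/2 × 1 = 46.94
  [2.5→3]: (43.70+39.39)/2 × 0.5 = 20.7725
  [3→4]: (39.39+31.38)/2 × 1 = 35.385
  Sum = 152.0325 mg/L·hr
Tail: C_last/k_e = 31.38/0.239 = 131.297
AUC_0→∞ (transdermal patch) = 152.0325 + 131.297 = 283.3295 mg/L·hr
F = (AUC_ev/D_ev)/(AUC_iv/D_iv) = (283.3295/25)/(410/25) = 11.33318/16.4 = 0.6910

F = 0.691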